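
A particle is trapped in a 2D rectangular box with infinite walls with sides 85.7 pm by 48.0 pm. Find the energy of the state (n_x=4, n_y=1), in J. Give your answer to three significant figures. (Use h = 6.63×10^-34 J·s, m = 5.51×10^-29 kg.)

For a 2D rectangular well E = (h²/8m)·Σ n_i²/L_i² = (6.63×10^-34)²/(8·5.51×10^-29) · [4²/(85.7 pm)² + 1²/(48.0 pm)²].
Evaluating gives E = 2.61×10^-18 J.

E = 2.61×10^-18 J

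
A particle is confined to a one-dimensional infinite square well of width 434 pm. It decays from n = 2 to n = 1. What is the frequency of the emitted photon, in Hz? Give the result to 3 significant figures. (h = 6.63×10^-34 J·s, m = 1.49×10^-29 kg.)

f = 8.86×10^13 Hz

E_1 = h²/(8mL²) = 1.958×10^-20 J and ΔE = (2² − 1²)E_1 = 5.874×10^-20 J.
f = ΔE/h = 5.874×10^-20/6.63×10^-34 = 8.86×10^13 Hz.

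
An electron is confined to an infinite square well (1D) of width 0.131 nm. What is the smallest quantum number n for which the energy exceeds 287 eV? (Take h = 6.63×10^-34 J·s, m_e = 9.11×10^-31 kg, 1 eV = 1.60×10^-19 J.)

n = 4

E_1 = h²/(8m_eL²) = 3.515×10^-18 J = 21.97 eV.
Need n² > 287/21.97 = 13.06, i.e. n > 3.614.
The smallest integer satisfying this is n = 4.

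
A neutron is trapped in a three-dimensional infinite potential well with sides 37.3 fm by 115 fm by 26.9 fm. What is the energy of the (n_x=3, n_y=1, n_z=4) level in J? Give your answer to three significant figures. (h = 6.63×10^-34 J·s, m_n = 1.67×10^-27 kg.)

E = 9.43×10^-13 J

For a 3D rectangular well E = (h²/8m_n)·Σ n_i²/L_i² = (6.63×10^-34)²/(8·1.67×10^-27) · [3²/(37.3 fm)² + 1²/(115 fm)² + 4²/(26.9 fm)²].
Evaluating gives E = 9.43×10^-13 J.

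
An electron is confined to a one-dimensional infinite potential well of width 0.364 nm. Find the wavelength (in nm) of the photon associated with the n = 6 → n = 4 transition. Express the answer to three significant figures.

E_1 = h²/(8m_eL²) = 4.547×10^-19 J, so ΔE = (6² − 4²)E_1 = 9.094×10^-18 J.
λ = hc/ΔE = (6.626×10^-34·2.998×10^8)/9.094×10^-18 = 2.18×10^-8 m = 21.8 nm.

λ = 21.8 nm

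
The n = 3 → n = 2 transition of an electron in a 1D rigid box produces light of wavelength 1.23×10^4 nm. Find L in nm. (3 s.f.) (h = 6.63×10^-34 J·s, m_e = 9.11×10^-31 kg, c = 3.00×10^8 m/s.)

L = 4.32 nm

The photon carries ΔE = hc/λ = 6.63×10^-34·3.00×10^8/1.23×10^-5 m = 1.617×10^-20 J.
Since ΔE = (3² − 2²)E_1, E_1 = 3.234×10^-21 J, and L = h/√(8m_eE_1) = 4.32×10^-9 m = 4.32 nm.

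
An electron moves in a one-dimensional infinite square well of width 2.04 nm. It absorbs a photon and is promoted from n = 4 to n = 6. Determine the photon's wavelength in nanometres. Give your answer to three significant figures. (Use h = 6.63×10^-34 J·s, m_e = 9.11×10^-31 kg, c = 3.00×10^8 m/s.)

λ = 686 nm

E_1 = h²/(8m_eL²) = 1.449×10^-20 J, so ΔE = (6² − 4²)E_1 = 2.898×10^-19 J.
λ = hc/ΔE = (6.63×10^-34·3.00×10^8)/2.898×10^-19 = 6.86×10^-7 m = 686 nm.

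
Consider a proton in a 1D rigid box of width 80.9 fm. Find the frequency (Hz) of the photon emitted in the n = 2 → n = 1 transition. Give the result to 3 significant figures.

f = 2.27×10^19 Hz

E_1 = h²/(8m_pL²) = 5.012×10^-15 J and ΔE = (2² − 1²)E_1 = 1.504×10^-14 J.
f = ΔE/h = 1.504×10^-14/6.626×10^-34 = 2.27×10^19 Hz.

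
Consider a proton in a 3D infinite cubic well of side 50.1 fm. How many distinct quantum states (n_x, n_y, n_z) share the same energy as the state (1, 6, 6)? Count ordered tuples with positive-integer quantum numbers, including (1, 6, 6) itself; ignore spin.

The level has n_x² + n_y² + n_z² = 73. The ordered positive-integer solutions are (1, 6, 6), (6, 1, 6), (6, 6, 1).
That gives 3 states.

degeneracy = 3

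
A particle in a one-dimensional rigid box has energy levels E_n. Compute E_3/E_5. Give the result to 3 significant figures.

0.360

E_n ∝ n², so E_3/E_5 = 3²/5² = 9/25 = 0.360.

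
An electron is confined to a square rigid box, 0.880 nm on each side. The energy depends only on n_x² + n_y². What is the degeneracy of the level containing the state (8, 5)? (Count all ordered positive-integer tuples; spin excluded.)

degeneracy = 2

The level has n_x² + n_y² = 89. The ordered positive-integer solutions are (5, 8), (8, 5).
That gives 2 states.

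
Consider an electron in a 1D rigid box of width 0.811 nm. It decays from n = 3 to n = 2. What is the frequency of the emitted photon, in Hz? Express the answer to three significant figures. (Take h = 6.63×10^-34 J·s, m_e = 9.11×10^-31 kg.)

E_1 = h²/(8m_eL²) = 9.170×10^-20 J and ΔE = (3² − 2²)E_1 = 4.585×10^-19 J.
f = ΔE/h = 4.585×10^-19/6.63×10^-34 = 6.92×10^14 Hz.

f = 6.92×10^14 Hz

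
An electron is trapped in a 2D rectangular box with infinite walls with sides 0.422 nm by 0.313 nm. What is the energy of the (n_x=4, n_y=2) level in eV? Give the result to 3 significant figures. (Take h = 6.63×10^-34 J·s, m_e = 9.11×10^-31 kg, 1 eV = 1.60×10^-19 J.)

For a 2D rectangular well E = (h²/8m_e)·Σ n_i²/L_i² = (6.63×10^-34)²/(8·9.11×10^-31) · [4²/(0.422 nm)² + 2²/(0.313 nm)²].
Evaluating gives E = 7.882×10^-18 J = 49.3 eV.

E = 49.3 eV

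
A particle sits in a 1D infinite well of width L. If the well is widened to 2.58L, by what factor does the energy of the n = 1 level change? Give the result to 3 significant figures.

0.150

E_n ∝ 1/L², so the energy scales by 1/2.58² = 0.150.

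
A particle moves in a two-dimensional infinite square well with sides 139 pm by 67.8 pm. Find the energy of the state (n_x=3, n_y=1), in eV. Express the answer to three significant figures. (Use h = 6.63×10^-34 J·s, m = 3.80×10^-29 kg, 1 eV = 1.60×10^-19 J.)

For a 2D rectangular well E = (h²/8m)·Σ n_i²/L_i² = (6.63×10^-34)²/(8·3.80×10^-29) · [3²/(139 pm)² + 1²/(67.8 pm)²].
Evaluating gives E = 9.881×10^-19 J = 6.18 eV.

E = 6.18 eV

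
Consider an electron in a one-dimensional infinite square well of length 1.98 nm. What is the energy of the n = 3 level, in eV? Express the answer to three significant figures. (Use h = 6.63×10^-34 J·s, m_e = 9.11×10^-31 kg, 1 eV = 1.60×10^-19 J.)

E_3 = 0.865 eV

For an infinite well E_n = n²h²/(8m_eL²), so E_1 = h²/(8m_eL²) = (6.63×10^-34)²/(8·9.11×10^-31·(1.98×10^-9 m)²) = 1.538×10^-20 J.
Then E_3 = 3²·E_1 = 9·1.538×10^-20 J = 1.384×10^-19 J.
Converting, E_3 = 1.384×10^-19 J / (1.60×10^-19 J/eV) = 0.865 eV.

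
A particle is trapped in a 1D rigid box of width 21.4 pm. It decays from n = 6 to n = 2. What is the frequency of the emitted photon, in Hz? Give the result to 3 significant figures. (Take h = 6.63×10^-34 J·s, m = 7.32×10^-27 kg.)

f = 7.91×10^14 Hz

E_1 = h²/(8mL²) = 1.639×10^-20 J and ΔE = (6² − 2²)E_1 = 5.245×10^-19 J.
f = ΔE/h = 5.245×10^-19/6.63×10^-34 = 7.91×10^14 Hz.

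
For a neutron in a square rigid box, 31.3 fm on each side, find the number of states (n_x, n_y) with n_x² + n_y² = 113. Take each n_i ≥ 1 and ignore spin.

degeneracy = 2

The level has n_x² + n_y² = 113. The ordered positive-integer solutions are (7, 8), (8, 7).
That gives 2 states.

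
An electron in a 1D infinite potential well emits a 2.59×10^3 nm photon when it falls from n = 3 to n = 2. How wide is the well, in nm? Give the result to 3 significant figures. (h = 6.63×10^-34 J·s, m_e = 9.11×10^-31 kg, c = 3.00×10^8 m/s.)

The photon carries ΔE = hc/λ = 6.63×10^-34·3.00×10^8/2.59×10^-6 m = 7.680×10^-20 J.
Since ΔE = (3² − 2²)E_1, E_1 = 1.536×10^-20 J, and L = h/√(8m_eE_1) = 1.98×10^-9 m = 1.98 nm.

L = 1.98 nm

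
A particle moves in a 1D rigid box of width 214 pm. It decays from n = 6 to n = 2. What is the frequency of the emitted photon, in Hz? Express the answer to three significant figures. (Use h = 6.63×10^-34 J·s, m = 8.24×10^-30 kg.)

f = 7.03×10^15 Hz

E_1 = h²/(8mL²) = 1.456×10^-19 J and ΔE = (6² − 2²)E_1 = 4.659×10^-18 J.
f = ΔE/h = 4.659×10^-18/6.63×10^-34 = 7.03×10^15 Hz.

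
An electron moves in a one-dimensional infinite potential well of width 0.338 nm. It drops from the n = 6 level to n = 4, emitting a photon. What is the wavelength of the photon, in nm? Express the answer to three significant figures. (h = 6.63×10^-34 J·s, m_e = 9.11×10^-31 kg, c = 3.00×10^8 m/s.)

λ = 18.8 nm

E_1 = h²/(8m_eL²) = 5.279×10^-19 J, so ΔE = (6² − 4²)E_1 = 1.056×10^-17 J.
λ = hc/ΔE = (6.63×10^-34·3.00×10^8)/1.056×10^-17 = 1.88×10^-8 m = 18.8 nm.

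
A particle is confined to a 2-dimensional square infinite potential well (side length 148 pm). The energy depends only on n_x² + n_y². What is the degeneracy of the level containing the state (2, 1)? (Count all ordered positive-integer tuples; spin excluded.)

degeneracy = 2

The level has n_x² + n_y² = 5. The ordered positive-integer solutions are (1, 2), (2, 1).
That gives 2 states.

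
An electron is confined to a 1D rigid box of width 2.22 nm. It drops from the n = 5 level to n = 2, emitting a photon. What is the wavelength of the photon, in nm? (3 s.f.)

λ = 774 nm

E_1 = h²/(8m_eL²) = 1.222×10^-20 J, so ΔE = (5² − 2²)E_1 = 2.566×10^-19 J.
λ = hc/ΔE = (6.626×10^-34·2.998×10^8)/2.566×10^-19 = 7.74×10^-7 m = 774 nm.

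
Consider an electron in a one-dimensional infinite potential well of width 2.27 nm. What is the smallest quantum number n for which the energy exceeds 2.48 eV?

n = 6

E_1 = h²/(8m_eL²) = 1.169×10^-20 J = 0.07297 eV.
Need n² > 2.48/0.07297 = 33.99, i.e. n > 5.830.
The smallest integer satisfying this is n = 6.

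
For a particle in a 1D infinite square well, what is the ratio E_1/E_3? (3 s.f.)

0.111

E_n ∝ n², so E_1/E_3 = 1²/3² = 1/9 = 0.111.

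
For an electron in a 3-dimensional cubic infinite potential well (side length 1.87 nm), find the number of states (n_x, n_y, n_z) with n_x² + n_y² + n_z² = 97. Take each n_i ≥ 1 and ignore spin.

degeneracy = 3

The level has n_x² + n_y² + n_z² = 97. The ordered positive-integer solutions are (5, 6, 6), (6, 5, 6), (6, 6, 5).
That gives 3 states.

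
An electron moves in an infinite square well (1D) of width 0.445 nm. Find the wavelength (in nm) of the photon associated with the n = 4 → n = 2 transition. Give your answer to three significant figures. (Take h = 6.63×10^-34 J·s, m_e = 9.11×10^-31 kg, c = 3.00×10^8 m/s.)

E_1 = h²/(8m_eL²) = 3.046×10^-19 J, so ΔE = (4² − 2²)E_1 = 3.655×10^-18 J.
λ = hc/ΔE = (6.63×10^-34·3.00×10^8)/3.655×10^-18 = 5.44×10^-8 m = 54.4 nm.

λ = 54.4 nm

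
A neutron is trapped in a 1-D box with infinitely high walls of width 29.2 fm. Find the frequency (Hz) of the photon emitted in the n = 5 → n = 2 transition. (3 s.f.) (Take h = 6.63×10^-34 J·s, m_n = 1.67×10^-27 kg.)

E_1 = h²/(8m_nL²) = 3.859×10^-14 J and ΔE = (5² − 2²)E_1 = 8.104×10^-13 J.
f = ΔE/h = 8.104×10^-13/6.63×10^-34 = 1.22×10^21 Hz.

f = 1.22×10^21 Hz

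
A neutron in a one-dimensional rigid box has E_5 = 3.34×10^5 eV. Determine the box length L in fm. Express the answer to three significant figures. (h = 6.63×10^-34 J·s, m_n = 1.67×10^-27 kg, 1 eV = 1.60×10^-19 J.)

From E_n = n²h²/(8m_nL²), L = n·h/√(8m_nE_n).
E_5 = 3.34×10^5 eV = 5.344×10^-14 J, so L = 5·6.63×10^-34/√(8·1.67×10^-27·5.344×10^-14) = 1.24×10^-13 m = 124 fm.

L = 124 fm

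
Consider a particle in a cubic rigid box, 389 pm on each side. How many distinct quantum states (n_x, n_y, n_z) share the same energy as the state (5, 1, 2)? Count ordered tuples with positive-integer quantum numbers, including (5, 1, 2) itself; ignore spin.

degeneracy = 6

The level has n_x² + n_y² + n_z² = 30. The ordered positive-integer solutions are (1, 2, 5), (1, 5, 2), (2, 1, 5), (2, 5, 1), (5, 1, 2), (5, 2, 1).
That gives 6 states.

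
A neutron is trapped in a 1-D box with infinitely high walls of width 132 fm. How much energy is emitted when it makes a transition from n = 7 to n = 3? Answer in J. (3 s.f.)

E_1 = h²/(8m_nL²) = 1.880×10^-15 J.
|ΔE| = |7² − 3²|·E_1 = 40·1.880×10^-15 J = 7.52×10^-14 J.

|ΔE| = 7.52×10^-14 J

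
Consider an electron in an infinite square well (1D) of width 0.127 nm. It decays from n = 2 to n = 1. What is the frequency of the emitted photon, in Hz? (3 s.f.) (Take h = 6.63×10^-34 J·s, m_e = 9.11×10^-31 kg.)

f = 1.69×10^16 Hz

E_1 = h²/(8m_eL²) = 3.739×10^-18 J and ΔE = (2² − 1²)E_1 = 1.122×10^-17 J.
f = ΔE/h = 1.122×10^-17/6.63×10^-34 = 1.69×10^16 Hz.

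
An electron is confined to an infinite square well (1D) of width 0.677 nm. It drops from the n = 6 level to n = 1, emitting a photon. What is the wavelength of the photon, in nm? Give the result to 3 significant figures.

E_1 = h²/(8m_eL²) = 1.315×10^-19 J, so ΔE = (6² − 1²)E_1 = 4.602×10^-18 J.
λ = hc/ΔE = (6.626×10^-34·2.998×10^8)/4.602×10^-18 = 4.32×10^-8 m = 43.2 nm.

λ = 43.2 nm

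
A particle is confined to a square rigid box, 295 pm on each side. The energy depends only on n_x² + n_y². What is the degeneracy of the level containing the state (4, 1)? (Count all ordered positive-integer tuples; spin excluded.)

degeneracy = 2

The level has n_x² + n_y² = 17. The ordered positive-integer solutions are (1, 4), (4, 1).
That gives 2 states.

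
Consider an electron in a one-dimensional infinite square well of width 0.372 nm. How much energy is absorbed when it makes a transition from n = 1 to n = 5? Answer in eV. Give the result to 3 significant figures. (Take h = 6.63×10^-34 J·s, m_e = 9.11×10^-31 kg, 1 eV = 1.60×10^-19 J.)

E_1 = h²/(8m_eL²) = 4.358×10^-19 J.
|ΔE| = |1² − 5²|·E_1 = 24·4.358×10^-19 J = 1.046×10^-17 J = 65.4 eV.

|ΔE| = 65.4 eV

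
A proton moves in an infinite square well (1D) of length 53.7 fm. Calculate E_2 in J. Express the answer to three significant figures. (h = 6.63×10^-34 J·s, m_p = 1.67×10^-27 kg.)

E_2 = 4.56×10^-14 J

For an infinite well E_n = n²h²/(8m_pL²), so E_1 = h²/(8m_pL²) = (6.63×10^-34)²/(8·1.67×10^-27·(5.37×10^-14 m)²) = 1.141×10^-14 J.
Then E_2 = 2²·E_1 = 4·1.141×10^-14 J = 4.56×10^-14 J.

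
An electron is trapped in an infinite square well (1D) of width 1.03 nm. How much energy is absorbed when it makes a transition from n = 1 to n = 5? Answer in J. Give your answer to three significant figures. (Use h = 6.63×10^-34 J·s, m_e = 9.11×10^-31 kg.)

|ΔE| = 1.36×10^-18 J

E_1 = h²/(8m_eL²) = 5.685×10^-20 J.
|ΔE| = |1² − 5²|·E_1 = 24·5.685×10^-20 J = 1.36×10^-18 J.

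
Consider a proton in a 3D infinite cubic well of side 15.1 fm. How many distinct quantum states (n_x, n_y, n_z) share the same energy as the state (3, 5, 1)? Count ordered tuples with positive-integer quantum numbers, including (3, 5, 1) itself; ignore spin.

The level has n_x² + n_y² + n_z² = 35. The ordered positive-integer solutions are (1, 3, 5), (1, 5, 3), (3, 1, 5), (3, 5, 1), (5, 1, 3), (5, 3, 1).
That gives 6 states.

degeneracy = 6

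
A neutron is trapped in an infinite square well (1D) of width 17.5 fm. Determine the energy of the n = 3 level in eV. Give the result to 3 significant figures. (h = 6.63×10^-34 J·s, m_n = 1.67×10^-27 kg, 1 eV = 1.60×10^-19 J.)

E_3 = 6.04×10^6 eV

For an infinite well E_n = n²h²/(8m_nL²), so E_1 = h²/(8m_nL²) = (6.63×10^-34)²/(8·1.67×10^-27·(1.75×10^-14 m)²) = 1.074×10^-13 J.
Then E_3 = 3²·E_1 = 9·1.074×10^-13 J = 9.666×10^-13 J.
Converting, E_3 = 9.666×10^-13 J / (1.60×10^-19 J/eV) = 6.04×10^6 eV.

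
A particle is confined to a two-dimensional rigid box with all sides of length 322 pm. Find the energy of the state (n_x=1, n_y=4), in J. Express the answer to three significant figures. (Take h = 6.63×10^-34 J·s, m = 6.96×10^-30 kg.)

For a 2D rectangular well E = (h²/8m)·Σ n_i²/L_i² = (6.63×10^-34)²/(8·6.96×10^-30) · [1²/(322 pm)² + 4²/(322 pm)²].
Evaluating gives E = 1.29×10^-18 J.

E = 1.29×10^-18 J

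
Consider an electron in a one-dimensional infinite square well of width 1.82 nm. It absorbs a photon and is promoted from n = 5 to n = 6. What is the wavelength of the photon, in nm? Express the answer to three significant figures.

E_1 = h²/(8m_eL²) = 1.819×10^-20 J, so ΔE = (6² − 5²)E_1 = 2.001×10^-19 J.
λ = hc/ΔE = (6.626×10^-34·2.998×10^8)/2.001×10^-19 = 9.93×10^-7 m = 993 nm.

λ = 993 nm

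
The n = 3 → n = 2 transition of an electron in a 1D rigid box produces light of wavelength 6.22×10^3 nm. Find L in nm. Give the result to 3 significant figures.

L = 3.07 nm

The photon carries ΔE = hc/λ = 6.626×10^-34·2.998×10^8/6.22×10^-6 m = 3.194×10^-20 J.
Since ΔE = (3² − 2²)E_1, E_1 = 6.388×10^-21 J, and L = h/√(8m_eE_1) = 3.07×10^-9 m = 3.07 nm.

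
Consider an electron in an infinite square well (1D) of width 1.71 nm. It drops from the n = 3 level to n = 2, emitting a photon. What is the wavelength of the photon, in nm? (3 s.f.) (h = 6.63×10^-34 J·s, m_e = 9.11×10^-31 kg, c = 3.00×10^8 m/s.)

E_1 = h²/(8m_eL²) = 2.063×10^-20 J, so ΔE = (3² − 2²)E_1 = 1.032×10^-19 J.
λ = hc/ΔE = (6.63×10^-34·3.00×10^8)/1.032×10^-19 = 1.93×10^-6 m = 1.93×10^3 nm.

λ = 1.93×10^3 nm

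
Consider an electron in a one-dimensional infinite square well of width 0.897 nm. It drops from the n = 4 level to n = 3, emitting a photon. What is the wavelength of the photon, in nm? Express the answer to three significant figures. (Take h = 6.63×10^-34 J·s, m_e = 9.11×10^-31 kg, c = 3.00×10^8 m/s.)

λ = 379 nm

E_1 = h²/(8m_eL²) = 7.496×10^-20 J, so ΔE = (4² − 3²)E_1 = 5.247×10^-19 J.
λ = hc/ΔE = (6.63×10^-34·3.00×10^8)/5.247×10^-19 = 3.79×10^-7 m = 379 nm.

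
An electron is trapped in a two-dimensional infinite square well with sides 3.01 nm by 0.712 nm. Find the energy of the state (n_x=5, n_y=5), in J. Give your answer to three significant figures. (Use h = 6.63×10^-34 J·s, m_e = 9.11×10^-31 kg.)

E = 3.14×10^-18 J

For a 2D rectangular well E = (h²/8m_e)·Σ n_i²/L_i² = (6.63×10^-34)²/(8·9.11×10^-31) · [5²/(3.01 nm)² + 5²/(0.712 nm)²].
Evaluating gives E = 3.14×10^-18 J.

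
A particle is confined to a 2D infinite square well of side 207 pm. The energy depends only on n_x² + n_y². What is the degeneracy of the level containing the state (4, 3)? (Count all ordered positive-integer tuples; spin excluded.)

degeneracy = 2

The level has n_x² + n_y² = 25. The ordered positive-integer solutions are (3, 4), (4, 3).
That gives 2 states.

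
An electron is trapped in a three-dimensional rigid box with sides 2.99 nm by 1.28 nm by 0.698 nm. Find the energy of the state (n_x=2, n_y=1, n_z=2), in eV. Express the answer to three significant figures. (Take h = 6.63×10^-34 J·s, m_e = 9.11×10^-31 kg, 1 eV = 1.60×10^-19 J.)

For a 3D rectangular well E = (h²/8m_e)·Σ n_i²/L_i² = (6.63×10^-34)²/(8·9.11×10^-31) · [2²/(2.99 nm)² + 1²/(1.28 nm)² + 2²/(0.698 nm)²].
Evaluating gives E = 5.590×10^-19 J = 3.49 eV.

E = 3.49 eV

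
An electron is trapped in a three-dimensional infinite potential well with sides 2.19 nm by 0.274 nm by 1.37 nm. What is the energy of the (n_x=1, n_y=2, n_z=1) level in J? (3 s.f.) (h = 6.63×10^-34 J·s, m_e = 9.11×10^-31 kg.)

E = 3.26×10^-18 J

For a 3D rectangular well E = (h²/8m_e)·Σ n_i²/L_i² = (6.63×10^-34)²/(8·9.11×10^-31) · [1²/(2.19 nm)² + 2²/(0.274 nm)² + 1²/(1.37 nm)²].
Evaluating gives E = 3.26×10^-18 J.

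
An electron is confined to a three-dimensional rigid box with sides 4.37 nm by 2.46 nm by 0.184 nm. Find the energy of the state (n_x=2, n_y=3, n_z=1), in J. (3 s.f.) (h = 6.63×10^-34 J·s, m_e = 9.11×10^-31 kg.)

For a 3D rectangular well E = (h²/8m_e)·Σ n_i²/L_i² = (6.63×10^-34)²/(8·9.11×10^-31) · [2²/(4.37 nm)² + 3²/(2.46 nm)² + 1²/(0.184 nm)²].
Evaluating gives E = 1.88×10^-18 J.

E = 1.88×10^-18 J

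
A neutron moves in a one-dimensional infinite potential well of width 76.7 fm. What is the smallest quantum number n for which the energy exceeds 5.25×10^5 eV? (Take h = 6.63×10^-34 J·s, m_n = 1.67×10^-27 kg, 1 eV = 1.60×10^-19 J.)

n = 4

E_1 = h²/(8m_nL²) = 5.593×10^-15 J = 3.496×10^4 eV.
Need n² > 5.25×10^5/3.496×10^4 = 15.02, i.e. n > 3.876.
The smallest integer satisfying this is n = 4.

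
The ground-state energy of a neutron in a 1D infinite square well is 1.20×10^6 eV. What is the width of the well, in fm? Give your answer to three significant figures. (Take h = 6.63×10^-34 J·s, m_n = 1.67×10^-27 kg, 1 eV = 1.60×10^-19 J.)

L = 13.1 fm

From E_n = n²h²/(8m_nL²), L = n·h/√(8m_nE_n).
E_1 = 1.20×10^6 eV = 1.920×10^-13 J, so L = 1·6.63×10^-34/√(8·1.67×10^-27·1.920×10^-13) = 1.31×10^-14 m = 13.1 fm.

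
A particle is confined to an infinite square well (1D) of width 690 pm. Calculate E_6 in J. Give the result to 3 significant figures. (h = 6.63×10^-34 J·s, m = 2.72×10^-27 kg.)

E_6 = 1.53×10^-21 J

For an infinite well E_n = n²h²/(8mL²), so E_1 = h²/(8mL²) = (6.63×10^-34)²/(8·2.72×10^-27·(6.90×10^-10 m)²) = 4.243×10^-23 J.
Then E_6 = 6²·E_1 = 36·4.243×10^-23 J = 1.53×10^-21 J.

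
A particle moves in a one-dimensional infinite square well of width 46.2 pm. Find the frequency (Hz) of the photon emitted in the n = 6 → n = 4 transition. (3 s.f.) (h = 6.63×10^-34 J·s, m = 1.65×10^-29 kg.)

f = 4.71×10^16 Hz

E_1 = h²/(8mL²) = 1.560×10^-18 J and ΔE = (6² − 4²)E_1 = 3.120×10^-17 J.
f = ΔE/h = 3.120×10^-17/6.63×10^-34 = 4.71×10^16 Hz.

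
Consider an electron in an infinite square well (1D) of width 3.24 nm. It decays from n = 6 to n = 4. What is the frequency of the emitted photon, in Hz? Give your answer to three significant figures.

E_1 = h²/(8m_eL²) = 5.739×10^-21 J and ΔE = (6² − 4²)E_1 = 1.148×10^-19 J.
f = ΔE/h = 1.148×10^-19/6.626×10^-34 = 1.73×10^14 Hz.

f = 1.73×10^14 Hz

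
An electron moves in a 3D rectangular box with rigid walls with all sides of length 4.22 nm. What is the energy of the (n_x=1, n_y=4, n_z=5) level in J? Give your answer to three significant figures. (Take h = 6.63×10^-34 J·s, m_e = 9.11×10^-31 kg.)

For a 3D rectangular well E = (h²/8m_e)·Σ n_i²/L_i² = (6.63×10^-34)²/(8·9.11×10^-31) · [1²/(4.22 nm)² + 4²/(4.22 nm)² + 5²/(4.22 nm)²].
Evaluating gives E = 1.42×10^-19 J.

E = 1.42×10^-19 J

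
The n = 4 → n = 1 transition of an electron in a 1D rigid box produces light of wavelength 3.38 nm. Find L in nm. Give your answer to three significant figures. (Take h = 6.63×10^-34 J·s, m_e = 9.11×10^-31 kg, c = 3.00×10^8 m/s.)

L = 0.124 nm

The photon carries ΔE = hc/λ = 6.63×10^-34·3.00×10^8/3.38×10^-9 m = 5.885×10^-17 J.
Since ΔE = (4² − 1²)E_1, E_1 = 3.923×10^-18 J, and L = h/√(8m_eE_1) = 1.24×10^-10 m = 0.124 nm.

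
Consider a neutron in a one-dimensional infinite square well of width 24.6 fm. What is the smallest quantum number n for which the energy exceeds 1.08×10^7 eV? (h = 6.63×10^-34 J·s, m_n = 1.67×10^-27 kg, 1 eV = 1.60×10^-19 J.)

E_1 = h²/(8m_nL²) = 5.437×10^-14 J = 3.398×10^5 eV.
Need n² > 1.08×10^7/3.398×10^5 = 31.78, i.e. n > 5.637.
The smallest integer satisfying this is n = 6.

n = 6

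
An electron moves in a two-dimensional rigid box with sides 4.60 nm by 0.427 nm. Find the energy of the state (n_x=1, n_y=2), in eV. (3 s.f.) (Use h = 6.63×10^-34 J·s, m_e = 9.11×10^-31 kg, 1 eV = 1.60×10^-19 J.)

For a 2D rectangular well E = (h²/8m_e)·Σ n_i²/L_i² = (6.63×10^-34)²/(8·9.11×10^-31) · [1²/(4.60 nm)² + 2²/(0.427 nm)²].
Evaluating gives E = 1.326×10^-18 J = 8.29 eV.

E = 8.29 eV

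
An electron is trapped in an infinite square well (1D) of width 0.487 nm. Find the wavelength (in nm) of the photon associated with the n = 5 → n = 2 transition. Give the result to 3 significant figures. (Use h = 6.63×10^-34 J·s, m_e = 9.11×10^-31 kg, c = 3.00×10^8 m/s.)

E_1 = h²/(8m_eL²) = 2.543×10^-19 J, so ΔE = (5² − 2²)E_1 = 5.340×10^-18 J.
λ = hc/ΔE = (6.63×10^-34·3.00×10^8)/5.340×10^-18 = 3.72×10^-8 m = 37.2 nm.

λ = 37.2 nm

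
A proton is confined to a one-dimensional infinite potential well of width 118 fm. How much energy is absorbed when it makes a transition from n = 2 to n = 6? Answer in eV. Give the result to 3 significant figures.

E_1 = h²/(8m_pL²) = 2.356×10^-15 J.
|ΔE| = |2² − 6²|·E_1 = 32·2.356×10^-15 J = 7.539×10^-14 J = 4.71×10^5 eV.

|ΔE| = 4.71×10^5 eV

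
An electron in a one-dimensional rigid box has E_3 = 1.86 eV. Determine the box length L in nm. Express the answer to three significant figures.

L = 1.35 nm

From E_n = n²h²/(8m_eL²), L = n·h/√(8m_eE_n).
E_3 = 1.86 eV = 2.980×10^-19 J, so L = 3·6.626×10^-34/√(8·9.109×10^-31·2.980×10^-19) = 1.35×10^-9 m = 1.35 nm.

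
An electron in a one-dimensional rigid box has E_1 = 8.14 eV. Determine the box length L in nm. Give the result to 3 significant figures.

From E_n = n²h²/(8m_eL²), L = n·h/√(8m_eE_n).
E_1 = 8.14 eV = 1.304×10^-18 J, so L = 1·6.626×10^-34/√(8·9.109×10^-31·1.304×10^-18) = 2.15×10^-10 m = 0.215 nm.

L = 0.215 nm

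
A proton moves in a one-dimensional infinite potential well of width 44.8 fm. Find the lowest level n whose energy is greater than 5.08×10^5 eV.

E_1 = h²/(8m_pL²) = 1.634×10^-14 J = 1.020×10^5 eV.
Need n² > 5.08×10^5/1.020×10^5 = 4.980, i.e. n > 2.232.
The smallest integer satisfying this is n = 3.

n = 3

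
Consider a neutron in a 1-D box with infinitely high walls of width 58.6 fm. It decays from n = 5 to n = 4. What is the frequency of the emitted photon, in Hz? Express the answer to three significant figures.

E_1 = h²/(8m_nL²) = 9.541×10^-15 J and ΔE = (5² − 4²)E_1 = 8.587×10^-14 J.
f = ΔE/h = 8.587×10^-14/6.626×10^-34 = 1.30×10^20 Hz.

f = 1.30×10^20 Hz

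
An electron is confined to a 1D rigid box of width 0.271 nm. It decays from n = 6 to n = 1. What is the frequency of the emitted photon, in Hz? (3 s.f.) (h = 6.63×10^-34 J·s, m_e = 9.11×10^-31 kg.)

f = 4.34×10^16 Hz

E_1 = h²/(8m_eL²) = 8.213×10^-19 J and ΔE = (6² − 1²)E_1 = 2.875×10^-17 J.
f = ΔE/h = 2.875×10^-17/6.63×10^-34 = 4.34×10^16 Hz.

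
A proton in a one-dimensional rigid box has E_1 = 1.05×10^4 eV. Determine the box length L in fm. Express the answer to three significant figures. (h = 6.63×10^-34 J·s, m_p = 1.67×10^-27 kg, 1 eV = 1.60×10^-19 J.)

From E_n = n²h²/(8m_pL²), L = n·h/√(8m_pE_n).
E_1 = 1.05×10^4 eV = 1.680×10^-15 J, so L = 1·6.63×10^-34/√(8·1.67×10^-27·1.680×10^-15) = 1.40×10^-13 m = 140 fm.

L = 140 fm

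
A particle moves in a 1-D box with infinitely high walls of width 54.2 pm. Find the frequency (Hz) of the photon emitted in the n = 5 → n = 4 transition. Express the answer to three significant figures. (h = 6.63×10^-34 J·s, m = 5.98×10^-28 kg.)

f = 4.25×10^14 Hz

E_1 = h²/(8mL²) = 3.128×10^-20 J and ΔE = (5² − 4²)E_1 = 2.815×10^-19 J.
f = ΔE/h = 2.815×10^-19/6.63×10^-34 = 4.25×10^14 Hz.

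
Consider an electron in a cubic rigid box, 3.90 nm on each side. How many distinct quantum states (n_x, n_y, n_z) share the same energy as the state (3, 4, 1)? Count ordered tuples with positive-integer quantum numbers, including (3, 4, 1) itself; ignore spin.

The level has n_x² + n_y² + n_z² = 26. The ordered positive-integer solutions are (1, 3, 4), (1, 4, 3), (3, 1, 4), (3, 4, 1), (4, 1, 3), (4, 3, 1).
That gives 6 states.

degeneracy = 6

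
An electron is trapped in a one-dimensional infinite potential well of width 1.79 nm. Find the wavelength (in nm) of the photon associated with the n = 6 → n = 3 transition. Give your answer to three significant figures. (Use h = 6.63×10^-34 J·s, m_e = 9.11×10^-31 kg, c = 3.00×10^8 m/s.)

E_1 = h²/(8m_eL²) = 1.882×10^-20 J, so ΔE = (6² − 3²)E_1 = 5.081×10^-19 J.
λ = hc/ΔE = (6.63×10^-34·3.00×10^8)/5.081×10^-19 = 3.91×10^-7 m = 391 nm.

λ = 391 nm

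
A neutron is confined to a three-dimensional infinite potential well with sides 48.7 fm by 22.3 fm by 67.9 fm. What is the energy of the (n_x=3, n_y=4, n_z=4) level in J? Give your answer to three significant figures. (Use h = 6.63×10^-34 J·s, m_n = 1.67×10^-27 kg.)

For a 3D rectangular well E = (h²/8m_n)·Σ n_i²/L_i² = (6.63×10^-34)²/(8·1.67×10^-27) · [3²/(48.7 fm)² + 4²/(22.3 fm)² + 4²/(67.9 fm)²].
Evaluating gives E = 1.30×10^-12 J.

E = 1.30×10^-12 J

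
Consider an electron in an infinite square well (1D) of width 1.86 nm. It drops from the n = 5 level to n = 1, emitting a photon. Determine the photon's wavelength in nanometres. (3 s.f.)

λ = 475 nm

E_1 = h²/(8m_eL²) = 1.741×10^-20 J, so ΔE = (5² − 1²)E_1 = 4.178×10^-19 J.
λ = hc/ΔE = (6.626×10^-34·2.998×10^8)/4.178×10^-19 = 4.75×10^-7 m = 475 nm.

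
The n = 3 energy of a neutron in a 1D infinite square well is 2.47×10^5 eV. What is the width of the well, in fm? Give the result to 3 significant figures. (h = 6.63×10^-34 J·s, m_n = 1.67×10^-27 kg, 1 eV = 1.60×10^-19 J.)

L = 86.6 fm

From E_n = n²h²/(8m_nL²), L = n·h/√(8m_nE_n).
E_3 = 2.47×10^5 eV = 3.952×10^-14 J, so L = 3·6.63×10^-34/√(8·1.67×10^-27·3.952×10^-14) = 8.66×10^-14 m = 86.6 fm.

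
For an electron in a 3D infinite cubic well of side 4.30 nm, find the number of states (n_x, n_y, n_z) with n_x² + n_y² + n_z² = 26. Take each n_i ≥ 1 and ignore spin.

The level has n_x² + n_y² + n_z² = 26. The ordered positive-integer solutions are (1, 3, 4), (1, 4, 3), (3, 1, 4), (3, 4, 1), (4, 1, 3), (4, 3, 1).
That gives 6 states.

degeneracy = 6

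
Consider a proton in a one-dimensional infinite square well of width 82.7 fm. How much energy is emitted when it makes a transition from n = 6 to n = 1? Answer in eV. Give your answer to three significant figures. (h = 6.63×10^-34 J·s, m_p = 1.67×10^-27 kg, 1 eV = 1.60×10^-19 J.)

E_1 = h²/(8m_pL²) = 4.811×10^-15 J.
|ΔE| = |6² − 1²|·E_1 = 35·4.811×10^-15 J = 1.684×10^-13 J = 1.05×10^6 eV.

|ΔE| = 1.05×10^6 eV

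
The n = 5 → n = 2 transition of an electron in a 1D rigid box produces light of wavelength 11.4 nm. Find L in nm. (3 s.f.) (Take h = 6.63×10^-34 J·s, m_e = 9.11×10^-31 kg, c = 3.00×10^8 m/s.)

The photon carries ΔE = hc/λ = 6.63×10^-34·3.00×10^8/1.14×10^-8 m = 1.745×10^-17 J.
Since ΔE = (5² − 2²)E_1, E_1 = 8.310×10^-19 J, and L = h/√(8m_eE_1) = 2.69×10^-10 m = 0.269 nm.

L = 0.269 nm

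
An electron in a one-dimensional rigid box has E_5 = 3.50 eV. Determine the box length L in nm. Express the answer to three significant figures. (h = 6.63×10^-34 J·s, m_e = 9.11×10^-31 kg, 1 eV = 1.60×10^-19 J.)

From E_n = n²h²/(8m_eL²), L = n·h/√(8m_eE_n).
E_5 = 3.50 eV = 5.600×10^-19 J, so L = 5·6.63×10^-34/√(8·9.11×10^-31·5.600×10^-19) = 1.64×10^-9 m = 1.64 nm.

L = 1.64 nm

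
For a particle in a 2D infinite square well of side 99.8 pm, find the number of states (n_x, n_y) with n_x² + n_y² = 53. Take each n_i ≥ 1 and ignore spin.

The level has n_x² + n_y² = 53. The ordered positive-integer solutions are (2, 7), (7, 2).
That gives 2 states.

degeneracy = 2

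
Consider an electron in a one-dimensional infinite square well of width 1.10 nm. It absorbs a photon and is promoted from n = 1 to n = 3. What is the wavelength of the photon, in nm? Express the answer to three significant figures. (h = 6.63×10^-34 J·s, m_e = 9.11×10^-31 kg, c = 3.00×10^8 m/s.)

λ = 499 nm

E_1 = h²/(8m_eL²) = 4.985×10^-20 J, so ΔE = (3² − 1²)E_1 = 3.988×10^-19 J.
λ = hc/ΔE = (6.63×10^-34·3.00×10^8)/3.988×10^-19 = 4.99×10^-7 m = 499 nm.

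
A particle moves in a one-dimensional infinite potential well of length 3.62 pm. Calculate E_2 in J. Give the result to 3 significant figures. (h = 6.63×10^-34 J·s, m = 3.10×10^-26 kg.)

E_2 = 5.41×10^-19 J

For an infinite well E_n = n²h²/(8mL²), so E_1 = h²/(8mL²) = (6.63×10^-34)²/(8·3.10×10^-26·(3.62×10^-12 m)²) = 1.353×10^-19 J.
Then E_2 = 2²·E_1 = 4·1.353×10^-19 J = 5.41×10^-19 J.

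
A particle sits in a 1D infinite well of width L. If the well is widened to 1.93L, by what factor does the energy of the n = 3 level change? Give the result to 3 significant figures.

0.268

E_n ∝ 1/L², so the energy scales by 1/1.93² = 0.268.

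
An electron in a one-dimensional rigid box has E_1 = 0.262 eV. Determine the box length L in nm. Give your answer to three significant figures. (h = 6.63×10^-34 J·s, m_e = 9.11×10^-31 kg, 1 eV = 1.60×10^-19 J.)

From E_n = n²h²/(8m_eL²), L = n·h/√(8m_eE_n).
E_1 = 0.262 eV = 4.192×10^-20 J, so L = 1·6.63×10^-34/√(8·9.11×10^-31·4.192×10^-20) = 1.20×10^-9 m = 1.20 nm.

L = 1.20 nm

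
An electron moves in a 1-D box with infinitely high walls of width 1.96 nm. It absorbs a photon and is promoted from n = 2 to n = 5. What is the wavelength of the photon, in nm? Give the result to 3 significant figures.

λ = 603 nm

E_1 = h²/(8m_eL²) = 1.568×10^-20 J, so ΔE = (5² − 2²)E_1 = 3.293×10^-19 J.
λ = hc/ΔE = (6.626×10^-34·2.998×10^8)/3.293×10^-19 = 6.03×10^-7 m = 603 nm.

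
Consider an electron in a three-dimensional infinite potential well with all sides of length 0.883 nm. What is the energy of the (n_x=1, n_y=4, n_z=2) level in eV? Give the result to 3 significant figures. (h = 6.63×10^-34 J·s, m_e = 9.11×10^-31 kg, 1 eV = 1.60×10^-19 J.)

For a 3D rectangular well E = (h²/8m_e)·Σ n_i²/L_i² = (6.63×10^-34)²/(8·9.11×10^-31) · [1²/(0.883 nm)² + 4²/(0.883 nm)² + 2²/(0.883 nm)²].
Evaluating gives E = 1.624×10^-18 J = 10.2 eV.

E = 10.2 eV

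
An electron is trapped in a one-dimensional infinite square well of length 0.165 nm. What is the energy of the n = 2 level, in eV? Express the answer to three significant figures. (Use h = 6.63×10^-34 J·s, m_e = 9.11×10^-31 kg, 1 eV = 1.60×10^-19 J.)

For an infinite well E_n = n²h²/(8m_eL²), so E_1 = h²/(8m_eL²) = (6.63×10^-34)²/(8·9.11×10^-31·(1.65×10^-10 m)²) = 2.215×10^-18 J.
Then E_2 = 2²·E_1 = 4·2.215×10^-18 J = 8.860×10^-18 J.
Converting, E_2 = 8.860×10^-18 J / (1.60×10^-19 J/eV) = 55.4 eV.

E_2 = 55.4 eV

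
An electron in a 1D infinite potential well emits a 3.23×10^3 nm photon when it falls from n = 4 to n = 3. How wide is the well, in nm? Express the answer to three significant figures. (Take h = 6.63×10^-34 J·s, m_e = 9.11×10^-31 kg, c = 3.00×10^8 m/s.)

The photon carries ΔE = hc/λ = 6.63×10^-34·3.00×10^8/3.23×10^-6 m = 6.158×10^-20 J.
Since ΔE = (4² − 3²)E_1, E_1 = 8.797×10^-21 J, and L = h/√(8m_eE_1) = 2.62×10^-9 m = 2.62 nm.

L = 2.62 nm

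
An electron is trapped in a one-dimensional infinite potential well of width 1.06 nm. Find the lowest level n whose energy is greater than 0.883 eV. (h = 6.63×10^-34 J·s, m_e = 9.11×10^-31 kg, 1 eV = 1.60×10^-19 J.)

n = 2

E_1 = h²/(8m_eL²) = 5.368×10^-20 J = 0.3355 eV.
Need n² > 0.883/0.3355 = 2.632, i.e. n > 1.622.
The smallest integer satisfying this is n = 2.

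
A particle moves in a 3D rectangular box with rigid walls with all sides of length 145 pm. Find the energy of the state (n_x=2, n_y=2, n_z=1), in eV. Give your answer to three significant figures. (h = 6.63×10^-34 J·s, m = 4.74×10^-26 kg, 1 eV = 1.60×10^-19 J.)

For a 3D rectangular well E = (h²/8m)·Σ n_i²/L_i² = (6.63×10^-34)²/(8·4.74×10^-26) · [2²/(145 pm)² + 2²/(145 pm)² + 1²/(145 pm)²].
Evaluating gives E = 4.962×10^-22 J = 0.00310 eV.

E = 0.00310 eV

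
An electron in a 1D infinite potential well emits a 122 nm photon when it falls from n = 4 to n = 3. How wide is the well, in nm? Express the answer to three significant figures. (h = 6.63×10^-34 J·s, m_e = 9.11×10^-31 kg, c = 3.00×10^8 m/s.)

L = 0.509 nm

The photon carries ΔE = hc/λ = 6.63×10^-34·3.00×10^8/1.22×10^-7 m = 1.630×10^-18 J.
Since ΔE = (4² − 3²)E_1, E_1 = 2.329×10^-19 J, and L = h/√(8m_eE_1) = 5.09×10^-10 m = 0.509 nm.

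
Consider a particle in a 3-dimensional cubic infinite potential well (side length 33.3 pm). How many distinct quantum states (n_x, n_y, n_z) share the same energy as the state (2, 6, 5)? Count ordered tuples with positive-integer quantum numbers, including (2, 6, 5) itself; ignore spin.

The level has n_x² + n_y² + n_z² = 65. The ordered positive-integer solutions are (2, 5, 6), (2, 6, 5), (5, 2, 6), (5, 6, 2), (6, 2, 5), (6, 5, 2).
That gives 6 states.

degeneracy = 6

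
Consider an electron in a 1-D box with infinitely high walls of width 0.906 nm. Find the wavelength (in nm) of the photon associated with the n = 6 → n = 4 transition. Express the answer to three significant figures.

E_1 = h²/(8m_eL²) = 7.340×10^-20 J, so ΔE = (6² − 4²)E_1 = 1.468×10^-18 J.
λ = hc/ΔE = (6.626×10^-34·2.998×10^8)/1.468×10^-18 = 1.35×10^-7 m = 135 nm.

λ = 135 nm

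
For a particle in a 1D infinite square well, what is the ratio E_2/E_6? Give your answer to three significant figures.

E_n ∝ n², so E_2/E_6 = 2²/6² = 4/36 = 0.111.

0.111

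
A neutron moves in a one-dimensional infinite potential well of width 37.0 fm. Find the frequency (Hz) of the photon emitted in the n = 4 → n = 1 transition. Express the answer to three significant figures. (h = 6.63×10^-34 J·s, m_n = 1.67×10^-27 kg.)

E_1 = h²/(8m_nL²) = 2.403×10^-14 J and ΔE = (4² − 1²)E_1 = 3.604×10^-13 J.
f = ΔE/h = 3.604×10^-13/6.63×10^-34 = 5.44×10^20 Hz.

f = 5.44×10^20 Hz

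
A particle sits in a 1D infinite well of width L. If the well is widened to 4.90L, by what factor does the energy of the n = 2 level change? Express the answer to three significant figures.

0.0416

E_n ∝ 1/L², so the energy scales by 1/4.90² = 0.0416.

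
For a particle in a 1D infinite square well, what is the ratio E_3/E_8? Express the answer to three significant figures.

E_n ∝ n², so E_3/E_8 = 3²/8² = 9/64 = 0.141.

0.141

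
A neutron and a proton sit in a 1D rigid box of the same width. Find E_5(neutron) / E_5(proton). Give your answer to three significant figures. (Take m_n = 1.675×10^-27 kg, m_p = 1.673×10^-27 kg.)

0.999

E_n ∝ 1/m at fixed n and L, so the ratio is m_p/m_n = 1.673×10^-27/1.675×10^-27 = 0.999.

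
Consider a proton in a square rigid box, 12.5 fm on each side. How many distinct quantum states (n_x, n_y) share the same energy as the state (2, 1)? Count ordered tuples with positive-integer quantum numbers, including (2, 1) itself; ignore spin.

degeneracy = 2

The level has n_x² + n_y² = 5. The ordered positive-integer solutions are (1, 2), (2, 1).
That gives 2 states.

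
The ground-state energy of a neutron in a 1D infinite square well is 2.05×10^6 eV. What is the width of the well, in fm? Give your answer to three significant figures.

L = 9.99 fm

From E_n = n²h²/(8m_nL²), L = n·h/√(8m_nE_n).
E_1 = 2.05×10^6 eV = 3.284×10^-13 J, so L = 1·6.626×10^-34/√(8·1.675×10^-27·3.284×10^-13) = 9.99×10^-15 m = 9.99 fm.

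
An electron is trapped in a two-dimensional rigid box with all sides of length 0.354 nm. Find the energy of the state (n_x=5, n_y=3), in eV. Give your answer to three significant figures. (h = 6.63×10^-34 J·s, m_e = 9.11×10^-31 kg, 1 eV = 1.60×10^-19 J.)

E = 102 eV

For a 2D rectangular well E = (h²/8m_e)·Σ n_i²/L_i² = (6.63×10^-34)²/(8·9.11×10^-31) · [5²/(0.354 nm)² + 3²/(0.354 nm)²].
Evaluating gives E = 1.636×10^-17 J = 102 eV.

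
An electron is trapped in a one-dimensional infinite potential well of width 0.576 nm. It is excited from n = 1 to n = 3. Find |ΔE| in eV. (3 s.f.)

|ΔE| = 9.07 eV

E_1 = h²/(8m_eL²) = 1.816×10^-19 J.
|ΔE| = |1² − 3²|·E_1 = 8·1.816×10^-19 J = 1.453×10^-18 J = 9.07 eV.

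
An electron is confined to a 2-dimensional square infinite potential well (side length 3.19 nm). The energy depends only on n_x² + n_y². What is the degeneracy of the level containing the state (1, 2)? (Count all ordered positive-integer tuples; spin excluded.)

degeneracy = 2

The level has n_x² + n_y² = 5. The ordered positive-integer solutions are (1, 2), (2, 1).
That gives 2 states.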